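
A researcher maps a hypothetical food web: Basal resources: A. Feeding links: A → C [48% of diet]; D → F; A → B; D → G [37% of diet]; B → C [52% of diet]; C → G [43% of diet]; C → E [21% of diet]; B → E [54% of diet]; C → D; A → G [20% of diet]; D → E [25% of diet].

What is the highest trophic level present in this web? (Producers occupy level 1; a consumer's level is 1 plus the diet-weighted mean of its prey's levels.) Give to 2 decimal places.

B: 1 + 1 = 2
C: 1 + (0.52×2 + 0.48×1) = 2.52
D: 1 + 2.52 = 3.52
E: 1 + (0.25×3.52 + 0.54×2 + 0.21×2.52) = 3.4892
F: 1 + 3.52 = 4.52
G: 1 + (0.43×2.52 + 0.37×3.52 + 0.2×1) = 3.586

4.52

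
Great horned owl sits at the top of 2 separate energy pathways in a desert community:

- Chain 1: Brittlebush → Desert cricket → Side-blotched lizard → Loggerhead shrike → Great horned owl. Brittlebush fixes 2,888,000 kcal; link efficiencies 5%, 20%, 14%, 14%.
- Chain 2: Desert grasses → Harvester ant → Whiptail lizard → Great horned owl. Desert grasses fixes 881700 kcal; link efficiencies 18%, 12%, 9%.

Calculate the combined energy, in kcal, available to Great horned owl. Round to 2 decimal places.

Chain 1: 2888000 × 0.05 × 0.2 × 0.14 × 0.14 = 566.048 kcal
Chain 2: 881700 × 0.18 × 0.12 × 0.09 = 1714.0248 kcal
Total at Great horned owl: 566.048 + 1714.0248 = 2280.0728 kcal

2280.07 kcal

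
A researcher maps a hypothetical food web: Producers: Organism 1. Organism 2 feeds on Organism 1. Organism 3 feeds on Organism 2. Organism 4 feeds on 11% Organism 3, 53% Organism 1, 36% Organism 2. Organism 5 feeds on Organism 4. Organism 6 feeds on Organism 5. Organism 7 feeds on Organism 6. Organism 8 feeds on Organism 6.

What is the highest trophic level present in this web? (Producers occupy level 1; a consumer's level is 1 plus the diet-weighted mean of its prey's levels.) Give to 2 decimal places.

Organism 2: 1 + 1 = 2
Organism 3: 1 + 2 = 3
Organism 4: 1 + (0.11×3 + 0.53×1 + 0.36×2) = 2.58
Organism 5: 1 + 2.58 = 3.58
Organism 6: 1 + 3.58 = 4.58
Organism 7: 1 + 4.58 = 5.58
Organism 8: 1 + 4.58 = 5.58

5.58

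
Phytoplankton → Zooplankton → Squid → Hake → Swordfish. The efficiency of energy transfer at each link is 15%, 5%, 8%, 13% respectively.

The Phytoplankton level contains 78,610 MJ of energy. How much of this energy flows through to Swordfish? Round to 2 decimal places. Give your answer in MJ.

Zooplankton: 78610 × 0.15 = 11791.5 MJ
Squid: 11791.5 × 0.05 = 589.575 MJ
Hake: 589.575 × 0.08 = 47.166 MJ
Swordfish: 47.166 × 0.13 = 6.13158 MJ

6.13 MJ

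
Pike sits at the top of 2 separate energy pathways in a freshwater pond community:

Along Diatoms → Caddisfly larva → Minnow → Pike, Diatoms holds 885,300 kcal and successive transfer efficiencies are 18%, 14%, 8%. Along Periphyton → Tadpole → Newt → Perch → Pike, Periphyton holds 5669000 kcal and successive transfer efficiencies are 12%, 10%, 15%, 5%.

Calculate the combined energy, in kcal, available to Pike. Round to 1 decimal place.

2295.0 kcal

Via Diatoms: 885300 × 0.18 × 0.14 × 0.08 = 1784.7648 kcal
Via Periphyton: 5669000 × 0.12 × 0.1 × 0.15 × 0.05 = 510.21 kcal
Total at Pike: 1784.7648 + 510.21 = 2294.9748 kcal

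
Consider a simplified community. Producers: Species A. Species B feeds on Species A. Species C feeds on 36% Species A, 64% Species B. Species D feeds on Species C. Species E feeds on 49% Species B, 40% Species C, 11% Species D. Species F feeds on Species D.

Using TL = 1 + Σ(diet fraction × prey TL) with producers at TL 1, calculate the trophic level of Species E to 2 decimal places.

Species B: 1 + 1 = 2
Species C: 1 + (0.36×1 + 0.64×2) = 2.64
Species D: 1 + 2.64 = 3.64
Species E: 1 + (0.49×2 + 0.4×2.64 + 0.11×3.64) = 3.4364
Species F: 1 + 3.64 = 4.64

3.44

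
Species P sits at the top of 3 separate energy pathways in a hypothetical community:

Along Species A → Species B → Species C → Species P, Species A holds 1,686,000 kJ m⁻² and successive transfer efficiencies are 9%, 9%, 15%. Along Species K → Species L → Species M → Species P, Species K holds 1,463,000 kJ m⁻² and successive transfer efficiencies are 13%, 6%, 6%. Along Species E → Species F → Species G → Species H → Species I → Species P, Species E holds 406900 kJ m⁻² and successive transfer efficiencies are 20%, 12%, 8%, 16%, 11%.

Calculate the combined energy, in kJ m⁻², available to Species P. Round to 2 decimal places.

Via Species A: 1686000 × 0.09 × 0.09 × 0.15 = 2048.49 kJ m⁻²
Via Species K: 1463000 × 0.13 × 0.06 × 0.06 = 684.684 kJ m⁻²
Via Species E: 406900 × 0.2 × 0.12 × 0.08 × 0.16 × 0.11 = 13.7499648 kJ m⁻²
Total at Species P: 2048.49 + 684.684 + 13.7499648 = 2746.9239648 kJ m⁻²

2746.92 kJ m⁻²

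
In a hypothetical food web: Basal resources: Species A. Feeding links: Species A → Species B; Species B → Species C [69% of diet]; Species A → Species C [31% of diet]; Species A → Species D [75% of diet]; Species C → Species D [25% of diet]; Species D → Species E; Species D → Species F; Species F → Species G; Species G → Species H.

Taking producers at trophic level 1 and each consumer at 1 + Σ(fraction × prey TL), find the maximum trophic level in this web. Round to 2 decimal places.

5.42

Species B: 1 + 1 = 2
Species C: 1 + (0.69×2 + 0.31×1) = 2.69
Species D: 1 + (0.75×1 + 0.25×2.69) = 2.4225
Species E: 1 + 2.4225 = 3.4225
Species F: 1 + 2.4225 = 3.4225
Species G: 1 + 3.4225 = 4.4225
Species H: 1 + 4.4225 = 5.4225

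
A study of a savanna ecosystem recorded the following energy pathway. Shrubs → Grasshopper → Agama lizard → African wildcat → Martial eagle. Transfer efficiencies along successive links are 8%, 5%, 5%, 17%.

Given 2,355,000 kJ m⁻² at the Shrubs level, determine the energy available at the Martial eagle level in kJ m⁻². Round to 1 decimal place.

Grasshopper: 2355000 × 0.08 = 188400 kJ m⁻²
Agama lizard: 188400 × 0.05 = 9420 kJ m⁻²
African wildcat: 9420 × 0.05 = 471 kJ m⁻²
Martial eagle: 471 × 0.17 = 80.07 kJ m⁻²

80.1 kJ m⁻²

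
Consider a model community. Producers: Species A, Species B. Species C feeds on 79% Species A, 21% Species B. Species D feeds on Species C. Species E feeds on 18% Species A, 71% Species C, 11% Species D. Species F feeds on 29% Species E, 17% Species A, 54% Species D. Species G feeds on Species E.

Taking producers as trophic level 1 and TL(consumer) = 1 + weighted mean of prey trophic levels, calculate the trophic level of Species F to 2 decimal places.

Species C: 1 + (0.79×1 + 0.21×1) = 2
Species D: 1 + 2 = 3
Species E: 1 + (0.18×1 + 0.71×2 + 0.11×3) = 2.93
Species F: 1 + (0.29×2.93 + 0.17×1 + 0.54×3) = 3.6397
Species G: 1 + 2.93 = 3.93

3.64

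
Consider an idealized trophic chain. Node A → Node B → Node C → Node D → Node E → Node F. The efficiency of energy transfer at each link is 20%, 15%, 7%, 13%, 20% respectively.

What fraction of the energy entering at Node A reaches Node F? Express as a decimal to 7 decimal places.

Product of link efficiencies: 0.2 × 0.15 × 0.07 × 0.13 × 0.2 = 0.0000546

0.0000546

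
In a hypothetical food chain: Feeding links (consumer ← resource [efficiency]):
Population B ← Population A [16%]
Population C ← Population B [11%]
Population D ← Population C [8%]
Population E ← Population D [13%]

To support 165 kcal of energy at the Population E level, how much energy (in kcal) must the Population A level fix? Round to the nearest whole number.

901442 kcal

Cumulative transfer efficiency: 0.16 × 0.11 × 0.08 × 0.13 = 0.00018304
Population A energy = 165 / 0.00018304 = 901442 kcal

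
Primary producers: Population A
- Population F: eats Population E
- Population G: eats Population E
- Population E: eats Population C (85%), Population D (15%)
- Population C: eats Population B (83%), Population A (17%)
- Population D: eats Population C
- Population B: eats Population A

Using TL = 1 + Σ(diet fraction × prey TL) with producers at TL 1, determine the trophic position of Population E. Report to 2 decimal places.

3.98

Population B: 1 + 1 = 2
Population C: 1 + (0.83×2 + 0.17×1) = 2.83
Population D: 1 + 2.83 = 3.83
Population E: 1 + (0.85×2.83 + 0.15×3.83) = 3.98
Population F: 1 + 3.98 = 4.98
Population G: 1 + 3.98 = 4.98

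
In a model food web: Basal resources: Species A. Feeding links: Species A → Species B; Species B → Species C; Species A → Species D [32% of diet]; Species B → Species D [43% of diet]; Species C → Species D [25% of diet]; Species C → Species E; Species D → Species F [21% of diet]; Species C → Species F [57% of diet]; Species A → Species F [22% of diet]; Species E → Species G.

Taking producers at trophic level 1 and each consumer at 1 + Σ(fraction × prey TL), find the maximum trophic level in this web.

Species B: 1 + 1 = 2
Species C: 1 + 2 = 3
Species D: 1 + (0.32×1 + 0.43×2 + 0.25×3) = 2.93
Species E: 1 + 3 = 4
Species F: 1 + (0.21×2.93 + 0.57×3 + 0.22×1) = 3.5453
Species G: 1 + 4 = 5

5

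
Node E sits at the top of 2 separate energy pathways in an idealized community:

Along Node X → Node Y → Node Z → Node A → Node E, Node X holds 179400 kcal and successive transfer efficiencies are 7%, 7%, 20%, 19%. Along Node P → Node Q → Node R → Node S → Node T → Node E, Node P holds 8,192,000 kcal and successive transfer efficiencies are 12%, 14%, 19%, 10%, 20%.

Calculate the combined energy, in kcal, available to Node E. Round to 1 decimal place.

556.4 kcal

Via Node X: 179400 × 0.07 × 0.07 × 0.2 × 0.19 = 33.40428 kcal
Via Node P: 8192000 × 0.12 × 0.14 × 0.19 × 0.1 × 0.2 = 522.97728 kcal
Total at Node E: 33.40428 + 522.97728 = 556.38156 kcal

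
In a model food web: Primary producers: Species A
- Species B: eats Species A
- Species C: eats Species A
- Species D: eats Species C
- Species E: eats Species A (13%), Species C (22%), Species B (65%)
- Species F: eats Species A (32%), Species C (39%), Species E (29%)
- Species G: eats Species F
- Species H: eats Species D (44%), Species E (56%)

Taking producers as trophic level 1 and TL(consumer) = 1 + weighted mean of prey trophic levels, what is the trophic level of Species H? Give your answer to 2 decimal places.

3.93

Species B: 1 + 1 = 2
Species C: 1 + 1 = 2
Species D: 1 + 2 = 3
Species E: 1 + (0.13×1 + 0.22×2 + 0.65×2) = 2.87
Species F: 1 + (0.32×1 + 0.39×2 + 0.29×2.87) = 2.9323
Species G: 1 + 2.9323 = 3.9323
Species H: 1 + (0.44×3 + 0.56×2.87) = 3.9272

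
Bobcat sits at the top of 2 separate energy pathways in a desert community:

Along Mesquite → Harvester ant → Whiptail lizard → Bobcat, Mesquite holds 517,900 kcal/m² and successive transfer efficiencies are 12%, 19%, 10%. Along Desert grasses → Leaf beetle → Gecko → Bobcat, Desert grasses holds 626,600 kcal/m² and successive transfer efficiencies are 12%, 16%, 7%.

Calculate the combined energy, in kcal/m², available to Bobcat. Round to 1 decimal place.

Via Mesquite: 517900 × 0.12 × 0.19 × 0.1 = 1180.812 kcal/m²
Via Desert grasses: 626600 × 0.12 × 0.16 × 0.07 = 842.1504 kcal/m²
Total at Bobcat: 1180.812 + 842.1504 = 2022.9624 kcal/m²

2023.0 kcal/m²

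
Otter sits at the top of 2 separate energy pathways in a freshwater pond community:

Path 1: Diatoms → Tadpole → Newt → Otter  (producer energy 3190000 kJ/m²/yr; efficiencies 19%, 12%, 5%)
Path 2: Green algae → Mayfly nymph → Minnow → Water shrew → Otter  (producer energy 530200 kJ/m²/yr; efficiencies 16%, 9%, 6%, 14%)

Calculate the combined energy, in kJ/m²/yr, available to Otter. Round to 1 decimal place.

Path 1: 3190000 × 0.19 × 0.12 × 0.05 = 3636.6 kJ/m²/yr
Path 2: 530200 × 0.16 × 0.09 × 0.06 × 0.14 = 64.132992 kJ/m²/yr
Total at Otter: 3636.6 + 64.132992 = 3700.732992 kJ/m²/yr

3700.7 kJ/m²/yr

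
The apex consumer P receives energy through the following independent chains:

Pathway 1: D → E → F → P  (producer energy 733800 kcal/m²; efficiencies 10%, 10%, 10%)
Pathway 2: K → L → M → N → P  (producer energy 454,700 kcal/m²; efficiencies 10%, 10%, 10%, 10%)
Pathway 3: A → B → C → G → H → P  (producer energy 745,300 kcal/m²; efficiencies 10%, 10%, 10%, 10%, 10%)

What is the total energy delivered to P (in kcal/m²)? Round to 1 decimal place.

Pathway 1: 733800 × 0.1 × 0.1 × 0.1 = 733.8 kcal/m²
Pathway 2: 454700 × 0.1 × 0.1 × 0.1 × 0.1 = 45.47 kcal/m²
Pathway 3: 745300 × 0.1 × 0.1 × 0.1 × 0.1 × 0.1 = 7.453 kcal/m²
Total at P: 733.8 + 45.47 + 7.453 = 786.723 kcal/m²

786.7 kcal/m²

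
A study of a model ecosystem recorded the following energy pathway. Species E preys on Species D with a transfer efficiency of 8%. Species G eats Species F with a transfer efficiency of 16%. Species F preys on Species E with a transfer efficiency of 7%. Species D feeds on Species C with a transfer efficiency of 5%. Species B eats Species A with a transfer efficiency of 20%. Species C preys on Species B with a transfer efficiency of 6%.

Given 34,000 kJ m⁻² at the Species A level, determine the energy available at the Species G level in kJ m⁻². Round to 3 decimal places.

0.018 kJ m⁻²

Species B: 34000 × 0.2 = 6800 kJ m⁻²
Species C: 6800 × 0.06 = 408 kJ m⁻²
Species D: 408 × 0.05 = 20.4 kJ m⁻²
Species E: 20.4 × 0.08 = 1.632 kJ m⁻²
Species F: 1.632 × 0.07 = 0.11424 kJ m⁻²
Species G: 0.11424 × 0.16 = 0.0182784 kJ m⁻²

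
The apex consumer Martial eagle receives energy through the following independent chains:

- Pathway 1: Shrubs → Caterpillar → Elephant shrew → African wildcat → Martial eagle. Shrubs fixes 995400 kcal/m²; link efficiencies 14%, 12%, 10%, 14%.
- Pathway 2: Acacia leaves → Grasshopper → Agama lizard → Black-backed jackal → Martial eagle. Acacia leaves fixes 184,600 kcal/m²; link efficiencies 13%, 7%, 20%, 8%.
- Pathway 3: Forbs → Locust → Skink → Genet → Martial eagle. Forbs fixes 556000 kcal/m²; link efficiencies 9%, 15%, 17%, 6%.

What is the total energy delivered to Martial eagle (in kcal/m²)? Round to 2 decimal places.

337.56 kcal/m²

Pathway 1: 995400 × 0.14 × 0.12 × 0.1 × 0.14 = 234.11808 kcal/m²
Pathway 2: 184600 × 0.13 × 0.07 × 0.2 × 0.08 = 26.87776 kcal/m²
Pathway 3: 556000 × 0.09 × 0.15 × 0.17 × 0.06 = 76.5612 kcal/m²
Total at Martial eagle: 234.11808 + 26.87776 + 76.5612 = 337.55704 kcal/m²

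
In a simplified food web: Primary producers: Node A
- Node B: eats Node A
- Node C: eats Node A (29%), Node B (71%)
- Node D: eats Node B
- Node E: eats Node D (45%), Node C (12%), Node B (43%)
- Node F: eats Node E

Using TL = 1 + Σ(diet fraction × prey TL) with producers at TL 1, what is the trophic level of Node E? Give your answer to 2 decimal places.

3.54

Node B: 1 + 1 = 2
Node C: 1 + (0.29×1 + 0.71×2) = 2.71
Node D: 1 + 2 = 3
Node E: 1 + (0.45×3 + 0.12×2.71 + 0.43×2) = 3.5352
Node F: 1 + 3.5352 = 4.5352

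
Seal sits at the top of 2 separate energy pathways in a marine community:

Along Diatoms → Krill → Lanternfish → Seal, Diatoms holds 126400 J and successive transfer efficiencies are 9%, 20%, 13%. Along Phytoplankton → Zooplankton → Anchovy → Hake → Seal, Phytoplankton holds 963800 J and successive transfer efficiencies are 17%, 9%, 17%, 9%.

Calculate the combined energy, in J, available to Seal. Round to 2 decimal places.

Via Diatoms: 126400 × 0.09 × 0.2 × 0.13 = 295.776 J
Via Phytoplankton: 963800 × 0.17 × 0.09 × 0.17 × 0.09 = 225.615942 J
Total at Seal: 295.776 + 225.615942 = 521.391942 J

521.39 J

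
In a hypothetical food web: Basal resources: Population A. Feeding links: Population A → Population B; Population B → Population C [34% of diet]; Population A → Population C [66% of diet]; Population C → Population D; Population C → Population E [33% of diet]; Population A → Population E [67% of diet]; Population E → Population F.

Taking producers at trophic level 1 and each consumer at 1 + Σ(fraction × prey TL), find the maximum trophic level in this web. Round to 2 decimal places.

Population B: 1 + 1 = 2
Population C: 1 + (0.34×2 + 0.66×1) = 2.34
Population D: 1 + 2.34 = 3.34
Population E: 1 + (0.33×2.34 + 0.67×1) = 2.4422
Population F: 1 + 2.4422 = 3.4422

3.44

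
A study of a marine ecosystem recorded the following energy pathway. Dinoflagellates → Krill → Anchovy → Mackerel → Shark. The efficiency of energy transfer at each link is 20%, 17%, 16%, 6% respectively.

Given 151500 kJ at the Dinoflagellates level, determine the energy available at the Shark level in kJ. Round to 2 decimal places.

49.45 kJ

Krill: 151500 × 0.2 = 30300 kJ
Anchovy: 30300 × 0.17 = 5151 kJ
Mackerel: 5151 × 0.16 = 824.16 kJ
Shark: 824.16 × 0.06 = 49.4496 kJ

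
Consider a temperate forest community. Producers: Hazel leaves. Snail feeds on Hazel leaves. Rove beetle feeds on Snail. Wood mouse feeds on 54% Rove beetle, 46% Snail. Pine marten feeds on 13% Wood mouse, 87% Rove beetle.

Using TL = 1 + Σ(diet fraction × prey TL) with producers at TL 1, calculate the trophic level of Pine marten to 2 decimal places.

Snail: 1 + 1 = 2
Rove beetle: 1 + 2 = 3
Wood mouse: 1 + (0.54×3 + 0.46×2) = 3.54
Pine marten: 1 + (0.13×3.54 + 0.87×3) = 4.0702

4.07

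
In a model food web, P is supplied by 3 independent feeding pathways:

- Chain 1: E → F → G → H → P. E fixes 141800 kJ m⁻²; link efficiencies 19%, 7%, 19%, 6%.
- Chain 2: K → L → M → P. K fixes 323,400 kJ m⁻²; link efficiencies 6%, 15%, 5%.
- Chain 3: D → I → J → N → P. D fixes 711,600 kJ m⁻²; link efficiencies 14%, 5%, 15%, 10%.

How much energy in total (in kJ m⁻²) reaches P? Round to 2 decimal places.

Chain 1: 141800 × 0.19 × 0.07 × 0.19 × 0.06 = 21.499716 kJ m⁻²
Chain 2: 323400 × 0.06 × 0.15 × 0.05 = 145.53 kJ m⁻²
Chain 3: 711600 × 0.14 × 0.05 × 0.15 × 0.1 = 74.718 kJ m⁻²
Total at P: 21.499716 + 145.53 + 74.718 = 241.747716 kJ m⁻²

241.75 kJ m⁻²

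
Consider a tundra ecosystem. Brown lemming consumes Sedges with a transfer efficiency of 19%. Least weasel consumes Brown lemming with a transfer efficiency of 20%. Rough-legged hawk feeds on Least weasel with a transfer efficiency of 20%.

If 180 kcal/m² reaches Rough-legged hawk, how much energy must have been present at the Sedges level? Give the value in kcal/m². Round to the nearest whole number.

Cumulative transfer efficiency: 0.19 × 0.2 × 0.2 = 0.0076
Sedges energy = 180 / 0.0076 = 23684 kcal/m²

23684 kcal/m²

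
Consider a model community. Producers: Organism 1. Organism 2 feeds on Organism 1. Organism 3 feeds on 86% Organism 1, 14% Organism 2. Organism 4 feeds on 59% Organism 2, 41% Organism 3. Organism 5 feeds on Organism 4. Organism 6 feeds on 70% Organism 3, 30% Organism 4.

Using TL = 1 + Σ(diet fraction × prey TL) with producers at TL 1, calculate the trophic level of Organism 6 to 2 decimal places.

Organism 2: 1 + 1 = 2
Organism 3: 1 + (0.86×1 + 0.14×2) = 2.14
Organism 4: 1 + (0.59×2 + 0.41×2.14) = 3.0574
Organism 5: 1 + 3.0574 = 4.0574
Organism 6: 1 + (0.7×2.14 + 0.3×3.0574) = 3.41522

3.42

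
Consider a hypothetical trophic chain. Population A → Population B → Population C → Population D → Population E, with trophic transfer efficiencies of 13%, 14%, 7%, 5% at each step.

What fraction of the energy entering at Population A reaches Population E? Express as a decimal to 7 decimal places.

Product of link efficiencies: 0.13 × 0.14 × 0.07 × 0.05 = 0.0000637

0.0000637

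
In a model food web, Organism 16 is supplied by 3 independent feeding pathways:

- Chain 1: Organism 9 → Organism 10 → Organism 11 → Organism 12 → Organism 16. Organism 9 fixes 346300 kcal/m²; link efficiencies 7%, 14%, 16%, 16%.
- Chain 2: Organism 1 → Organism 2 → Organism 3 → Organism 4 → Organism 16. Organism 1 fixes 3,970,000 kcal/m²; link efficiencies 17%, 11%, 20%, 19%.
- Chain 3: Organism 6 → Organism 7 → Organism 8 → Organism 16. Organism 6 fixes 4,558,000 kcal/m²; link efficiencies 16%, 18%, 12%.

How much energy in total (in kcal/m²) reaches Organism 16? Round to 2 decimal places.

18660.41 kcal/m²

Chain 1: 346300 × 0.07 × 0.14 × 0.16 × 0.16 = 86.879744 kcal/m²
Chain 2: 3970000 × 0.17 × 0.11 × 0.2 × 0.19 = 2821.082 kcal/m²
Chain 3: 4558000 × 0.16 × 0.18 × 0.12 = 15752.448 kcal/m²
Total at Organism 16: 86.879744 + 2821.082 + 15752.448 = 18660.409744 kcal/m²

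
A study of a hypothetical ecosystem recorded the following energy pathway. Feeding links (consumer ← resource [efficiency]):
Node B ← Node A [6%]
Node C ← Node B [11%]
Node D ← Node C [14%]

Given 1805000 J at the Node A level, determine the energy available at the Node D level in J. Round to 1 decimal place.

1667.8 J

Node B: 1805000 × 0.06 = 108300 J
Node C: 108300 × 0.11 = 11913 J
Node D: 11913 × 0.14 = 1667.82 J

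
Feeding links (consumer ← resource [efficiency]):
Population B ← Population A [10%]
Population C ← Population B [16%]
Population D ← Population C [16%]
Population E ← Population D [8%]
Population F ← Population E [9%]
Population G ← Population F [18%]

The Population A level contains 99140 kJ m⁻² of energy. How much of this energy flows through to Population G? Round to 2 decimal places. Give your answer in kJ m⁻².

0.33 kJ m⁻²

Population B: 99140 × 0.1 = 9914 kJ m⁻²
Population C: 9914 × 0.16 = 1586.24 kJ m⁻²
Population D: 1586.24 × 0.16 = 253.7984 kJ m⁻²
Population E: 253.7984 × 0.08 = 20.303872 kJ m⁻²
Population F: 20.303872 × 0.09 = 1.82734848 kJ m⁻²
Population G: 1.82734848 × 0.18 = 0.3289227264 kJ m⁻²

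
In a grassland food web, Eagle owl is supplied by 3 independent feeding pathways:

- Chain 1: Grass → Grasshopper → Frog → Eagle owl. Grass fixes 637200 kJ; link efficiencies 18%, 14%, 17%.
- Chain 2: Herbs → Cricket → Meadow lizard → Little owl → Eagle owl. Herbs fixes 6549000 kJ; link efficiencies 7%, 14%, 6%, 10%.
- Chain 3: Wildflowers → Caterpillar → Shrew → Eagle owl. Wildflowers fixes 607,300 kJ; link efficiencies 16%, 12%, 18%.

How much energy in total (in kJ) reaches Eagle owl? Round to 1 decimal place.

5213.7 kJ

Chain 1: 637200 × 0.18 × 0.14 × 0.17 = 2729.7648 kJ
Chain 2: 6549000 × 0.07 × 0.14 × 0.06 × 0.1 = 385.0812 kJ
Chain 3: 607300 × 0.16 × 0.12 × 0.18 = 2098.8288 kJ
Total at Eagle owl: 2729.7648 + 385.0812 + 2098.8288 = 5213.6748 kJ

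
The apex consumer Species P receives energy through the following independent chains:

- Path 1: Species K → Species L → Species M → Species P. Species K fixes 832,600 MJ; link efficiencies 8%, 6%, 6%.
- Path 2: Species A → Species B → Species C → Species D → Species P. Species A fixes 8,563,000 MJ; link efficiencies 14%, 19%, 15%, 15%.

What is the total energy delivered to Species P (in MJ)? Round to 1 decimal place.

5364.7 MJ

Path 1: 832600 × 0.08 × 0.06 × 0.06 = 239.7888 MJ
Path 2: 8563000 × 0.14 × 0.19 × 0.15 × 0.15 = 5124.9555 MJ
Total at Species P: 239.7888 + 5124.9555 = 5364.7443 MJ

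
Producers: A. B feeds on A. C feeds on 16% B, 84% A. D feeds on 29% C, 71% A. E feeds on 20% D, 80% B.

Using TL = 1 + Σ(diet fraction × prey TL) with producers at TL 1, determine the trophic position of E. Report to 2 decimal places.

B: 1 + 1 = 2
C: 1 + (0.16×2 + 0.84×1) = 2.16
D: 1 + (0.29×2.16 + 0.71×1) = 2.3364
E: 1 + (0.2×2.3364 + 0.8×2) = 3.06728

3.07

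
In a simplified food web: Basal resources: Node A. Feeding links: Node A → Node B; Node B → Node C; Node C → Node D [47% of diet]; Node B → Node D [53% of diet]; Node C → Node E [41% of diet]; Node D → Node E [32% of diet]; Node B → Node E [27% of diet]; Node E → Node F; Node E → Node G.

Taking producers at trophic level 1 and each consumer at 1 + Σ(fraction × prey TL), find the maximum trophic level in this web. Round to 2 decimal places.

4.88

Node B: 1 + 1 = 2
Node C: 1 + 2 = 3
Node D: 1 + (0.47×3 + 0.53×2) = 3.47
Node E: 1 + (0.41×3 + 0.32×3.47 + 0.27×2) = 3.8804
Node F: 1 + 3.8804 = 4.8804
Node G: 1 + 3.8804 = 4.8804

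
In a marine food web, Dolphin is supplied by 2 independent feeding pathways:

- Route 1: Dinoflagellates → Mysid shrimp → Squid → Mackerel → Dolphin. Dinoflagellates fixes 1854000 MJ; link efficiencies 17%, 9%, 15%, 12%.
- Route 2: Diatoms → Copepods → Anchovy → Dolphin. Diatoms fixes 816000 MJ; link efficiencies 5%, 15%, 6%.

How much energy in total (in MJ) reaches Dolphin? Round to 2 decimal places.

Route 1: 1854000 × 0.17 × 0.09 × 0.15 × 0.12 = 510.5916 MJ
Route 2: 816000 × 0.05 × 0.15 × 0.06 = 367.2 MJ
Total at Dolphin: 510.5916 + 367.2 = 877.7916 MJ

877.79 MJ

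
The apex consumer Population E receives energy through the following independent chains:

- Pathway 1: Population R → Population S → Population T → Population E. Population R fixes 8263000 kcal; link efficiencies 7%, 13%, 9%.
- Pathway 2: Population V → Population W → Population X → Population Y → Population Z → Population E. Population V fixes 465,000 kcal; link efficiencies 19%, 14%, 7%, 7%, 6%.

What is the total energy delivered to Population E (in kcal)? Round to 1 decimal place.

Pathway 1: 8263000 × 0.07 × 0.13 × 0.09 = 6767.397 kcal
Pathway 2: 465000 × 0.19 × 0.14 × 0.07 × 0.07 × 0.06 = 3.636486 kcal
Total at Population E: 6767.397 + 3.636486 = 6771.033486 kcal

6771.0 kcal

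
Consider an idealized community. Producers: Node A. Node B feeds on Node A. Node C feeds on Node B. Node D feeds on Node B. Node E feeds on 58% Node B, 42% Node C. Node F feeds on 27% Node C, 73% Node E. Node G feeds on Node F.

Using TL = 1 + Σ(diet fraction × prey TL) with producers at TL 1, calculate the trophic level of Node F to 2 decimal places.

Node B: 1 + 1 = 2
Node C: 1 + 2 = 3
Node D: 1 + 2 = 3
Node E: 1 + (0.58×2 + 0.42×3) = 3.42
Node F: 1 + (0.27×3 + 0.73×3.42) = 4.3066
Node G: 1 + 4.3066 = 5.3066

4.31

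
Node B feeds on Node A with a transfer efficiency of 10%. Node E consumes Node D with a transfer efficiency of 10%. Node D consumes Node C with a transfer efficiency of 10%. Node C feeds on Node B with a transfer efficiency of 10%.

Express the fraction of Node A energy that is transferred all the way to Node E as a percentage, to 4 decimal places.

Product of link efficiencies: 0.1 × 0.1 × 0.1 × 0.1 = 0.0001
As a percentage: 0.0001 × 100 = 0.0100%

0.0100%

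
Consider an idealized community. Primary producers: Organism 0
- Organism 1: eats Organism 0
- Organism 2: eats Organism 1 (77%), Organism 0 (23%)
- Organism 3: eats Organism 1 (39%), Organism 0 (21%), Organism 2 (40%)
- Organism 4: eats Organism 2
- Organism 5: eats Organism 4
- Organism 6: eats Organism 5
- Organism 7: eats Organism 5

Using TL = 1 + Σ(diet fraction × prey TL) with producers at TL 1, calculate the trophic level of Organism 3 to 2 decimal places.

Organism 1: 1 + 1 = 2
Organism 2: 1 + (0.77×2 + 0.23×1) = 2.77
Organism 3: 1 + (0.39×2 + 0.21×1 + 0.4×2.77) = 3.098
Organism 4: 1 + 2.77 = 3.77
Organism 5: 1 + 3.77 = 4.77
Organism 6: 1 + 4.77 = 5.77
Organism 7: 1 + 4.77 = 5.77

3.10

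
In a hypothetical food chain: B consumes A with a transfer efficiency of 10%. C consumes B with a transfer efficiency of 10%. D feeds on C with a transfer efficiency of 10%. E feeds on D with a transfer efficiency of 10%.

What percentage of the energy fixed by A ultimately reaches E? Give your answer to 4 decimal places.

0.0100%

Product of link efficiencies: 0.1 × 0.1 × 0.1 × 0.1 = 0.0001
As a percentage: 0.0001 × 100 = 0.0100%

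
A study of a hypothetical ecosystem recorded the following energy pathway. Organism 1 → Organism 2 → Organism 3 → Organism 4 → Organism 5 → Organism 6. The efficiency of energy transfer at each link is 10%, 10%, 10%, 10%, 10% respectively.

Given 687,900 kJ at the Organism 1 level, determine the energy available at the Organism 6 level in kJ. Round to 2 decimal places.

6.88 kJ

Organism 2: 687900 × 0.1 = 68790 kJ
Organism 3: 68790 × 0.1 = 6879 kJ
Organism 4: 6879 × 0.1 = 687.9 kJ
Organism 5: 687.9 × 0.1 = 68.79 kJ
Organism 6: 68.79 × 0.1 = 6.879 kJ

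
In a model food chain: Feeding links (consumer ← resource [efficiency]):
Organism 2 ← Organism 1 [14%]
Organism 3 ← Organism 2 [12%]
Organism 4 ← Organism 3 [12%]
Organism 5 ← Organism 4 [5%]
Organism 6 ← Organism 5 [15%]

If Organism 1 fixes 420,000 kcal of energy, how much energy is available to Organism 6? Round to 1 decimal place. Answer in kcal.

6.4 kcal

Organism 2: 420000 × 0.14 = 58800 kcal
Organism 3: 58800 × 0.12 = 7056 kcal
Organism 4: 7056 × 0.12 = 846.72 kcal
Organism 5: 846.72 × 0.05 = 42.336 kcal
Organism 6: 42.336 × 0.15 = 6.3504 kcal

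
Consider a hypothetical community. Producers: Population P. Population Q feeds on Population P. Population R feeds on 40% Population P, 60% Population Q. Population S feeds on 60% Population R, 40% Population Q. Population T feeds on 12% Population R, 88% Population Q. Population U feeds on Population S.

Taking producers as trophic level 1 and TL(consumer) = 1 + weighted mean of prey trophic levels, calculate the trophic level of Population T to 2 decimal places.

Population Q: 1 + 1 = 2
Population R: 1 + (0.4×1 + 0.6×2) = 2.6
Population S: 1 + (0.6×2.6 + 0.4×2) = 3.36
Population T: 1 + (0.12×2.6 + 0.88×2) = 3.072
Population U: 1 + 3.36 = 4.36

3.07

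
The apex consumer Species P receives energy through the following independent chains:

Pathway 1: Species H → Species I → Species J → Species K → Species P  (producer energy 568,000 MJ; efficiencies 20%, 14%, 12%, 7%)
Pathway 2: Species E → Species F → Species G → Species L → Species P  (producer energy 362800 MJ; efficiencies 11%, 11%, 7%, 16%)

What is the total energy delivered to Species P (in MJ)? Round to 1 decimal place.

182.8 MJ

Pathway 1: 568000 × 0.2 × 0.14 × 0.12 × 0.07 = 133.5936 MJ
Pathway 2: 362800 × 0.11 × 0.11 × 0.07 × 0.16 = 49.166656 MJ
Total at Species P: 133.5936 + 49.166656 = 182.760256 MJ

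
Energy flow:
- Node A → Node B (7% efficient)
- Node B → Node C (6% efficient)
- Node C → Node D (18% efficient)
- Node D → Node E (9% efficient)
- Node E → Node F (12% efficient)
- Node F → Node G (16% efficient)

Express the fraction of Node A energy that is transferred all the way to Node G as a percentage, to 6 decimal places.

0.000131%

Product of link efficiencies: 0.07 × 0.06 × 0.18 × 0.09 × 0.12 × 0.16 = 0.000001306368
As a percentage: 0.000001306368 × 100 = 0.000131%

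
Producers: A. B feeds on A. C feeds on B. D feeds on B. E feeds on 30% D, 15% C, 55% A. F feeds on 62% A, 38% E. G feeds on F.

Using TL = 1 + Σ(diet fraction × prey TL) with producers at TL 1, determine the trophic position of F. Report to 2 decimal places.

B: 1 + 1 = 2
C: 1 + 2 = 3
D: 1 + 2 = 3
E: 1 + (0.3×3 + 0.15×3 + 0.55×1) = 2.9
F: 1 + (0.62×1 + 0.38×2.9) = 2.722
G: 1 + 2.722 = 3.722

2.72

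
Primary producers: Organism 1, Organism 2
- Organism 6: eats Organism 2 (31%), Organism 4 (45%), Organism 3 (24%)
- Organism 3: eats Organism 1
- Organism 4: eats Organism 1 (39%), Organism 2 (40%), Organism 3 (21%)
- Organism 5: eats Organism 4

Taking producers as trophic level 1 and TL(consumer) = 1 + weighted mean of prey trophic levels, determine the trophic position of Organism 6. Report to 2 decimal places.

2.78

Organism 3: 1 + 1 = 2
Organism 4: 1 + (0.39×1 + 0.4×1 + 0.21×2) = 2.21
Organism 5: 1 + 2.21 = 3.21
Organism 6: 1 + (0.31×1 + 0.45×2.21 + 0.24×2) = 2.7845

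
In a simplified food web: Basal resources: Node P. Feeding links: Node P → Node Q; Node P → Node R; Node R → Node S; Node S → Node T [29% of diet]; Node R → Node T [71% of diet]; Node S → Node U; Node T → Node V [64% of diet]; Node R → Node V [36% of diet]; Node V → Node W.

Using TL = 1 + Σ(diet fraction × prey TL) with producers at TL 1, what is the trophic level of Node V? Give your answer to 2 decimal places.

Node Q: 1 + 1 = 2
Node R: 1 + 1 = 2
Node S: 1 + 2 = 3
Node T: 1 + (0.29×3 + 0.71×2) = 3.29
Node U: 1 + 3 = 4
Node V: 1 + (0.64×3.29 + 0.36×2) = 3.8256
Node W: 1 + 3.8256 = 4.8256

3.83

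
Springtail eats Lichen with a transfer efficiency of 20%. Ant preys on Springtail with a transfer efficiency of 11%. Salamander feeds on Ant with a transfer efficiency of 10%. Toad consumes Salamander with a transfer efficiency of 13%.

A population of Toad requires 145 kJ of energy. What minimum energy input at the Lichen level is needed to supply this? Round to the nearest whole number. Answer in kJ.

Cumulative transfer efficiency: 0.2 × 0.11 × 0.1 × 0.13 = 0.000286
Lichen energy = 145 / 0.000286 = 506993 kJ

506993 kJ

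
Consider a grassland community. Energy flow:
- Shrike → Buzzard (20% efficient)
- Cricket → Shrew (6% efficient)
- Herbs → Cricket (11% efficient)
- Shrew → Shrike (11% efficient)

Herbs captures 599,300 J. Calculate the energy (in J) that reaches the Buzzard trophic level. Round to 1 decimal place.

Cricket: 599300 × 0.11 = 65923 J
Shrew: 65923 × 0.06 = 3955.38 J
Shrike: 3955.38 × 0.11 = 435.0918 J
Buzzard: 435.0918 × 0.2 = 87.01836 J

87.0 J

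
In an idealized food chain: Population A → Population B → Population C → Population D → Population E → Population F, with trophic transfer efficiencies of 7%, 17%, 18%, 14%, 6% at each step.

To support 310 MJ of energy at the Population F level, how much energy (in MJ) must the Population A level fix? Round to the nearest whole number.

17229114 MJ

Cumulative transfer efficiency: 0.07 × 0.17 × 0.18 × 0.14 × 0.06 = 0.0000179928
Population A energy = 310 / 0.0000179928 = 17229114 MJ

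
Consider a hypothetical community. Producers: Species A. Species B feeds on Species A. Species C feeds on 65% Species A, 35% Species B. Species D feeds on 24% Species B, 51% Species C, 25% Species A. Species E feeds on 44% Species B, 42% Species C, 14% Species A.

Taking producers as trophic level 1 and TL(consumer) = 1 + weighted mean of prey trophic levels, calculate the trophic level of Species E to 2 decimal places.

3.01

Species B: 1 + 1 = 2
Species C: 1 + (0.65×1 + 0.35×2) = 2.35
Species D: 1 + (0.24×2 + 0.51×2.35 + 0.25×1) = 2.9285
Species E: 1 + (0.44×2 + 0.42×2.35 + 0.14×1) = 3.007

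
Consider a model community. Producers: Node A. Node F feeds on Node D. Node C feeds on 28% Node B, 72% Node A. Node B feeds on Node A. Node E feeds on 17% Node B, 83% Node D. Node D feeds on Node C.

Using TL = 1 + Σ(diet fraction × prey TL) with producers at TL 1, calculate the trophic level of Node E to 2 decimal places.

4.06

Node B: 1 + 1 = 2
Node C: 1 + (0.28×2 + 0.72×1) = 2.28
Node D: 1 + 2.28 = 3.28
Node E: 1 + (0.17×2 + 0.83×3.28) = 4.0624
Node F: 1 + 3.28 = 4.28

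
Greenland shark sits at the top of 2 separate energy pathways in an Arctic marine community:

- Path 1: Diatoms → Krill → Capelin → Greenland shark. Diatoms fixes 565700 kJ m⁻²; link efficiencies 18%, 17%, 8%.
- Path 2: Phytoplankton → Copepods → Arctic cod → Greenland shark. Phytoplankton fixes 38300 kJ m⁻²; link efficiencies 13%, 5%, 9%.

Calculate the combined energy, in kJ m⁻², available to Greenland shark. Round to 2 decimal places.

1407.24 kJ m⁻²

Path 1: 565700 × 0.18 × 0.17 × 0.08 = 1384.8336 kJ m⁻²
Path 2: 38300 × 0.13 × 0.05 × 0.09 = 22.4055 kJ m⁻²
Total at Greenland shark: 1384.8336 + 22.4055 = 1407.2391 kJ m⁻²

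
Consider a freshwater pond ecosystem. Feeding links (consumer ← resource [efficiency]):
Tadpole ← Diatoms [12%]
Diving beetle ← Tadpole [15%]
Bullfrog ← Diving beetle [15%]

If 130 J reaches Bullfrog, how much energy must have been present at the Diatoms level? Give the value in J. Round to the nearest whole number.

48148 J

Cumulative transfer efficiency: 0.12 × 0.15 × 0.15 = 0.0027
Diatoms energy = 130 / 0.0027 = 48148 J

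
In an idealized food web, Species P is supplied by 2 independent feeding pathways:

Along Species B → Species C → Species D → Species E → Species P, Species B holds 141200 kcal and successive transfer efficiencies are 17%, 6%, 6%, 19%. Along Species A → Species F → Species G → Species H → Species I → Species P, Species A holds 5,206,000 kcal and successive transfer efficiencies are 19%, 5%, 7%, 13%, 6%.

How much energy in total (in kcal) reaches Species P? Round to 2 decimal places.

Via Species B: 141200 × 0.17 × 0.06 × 0.06 × 0.19 = 16.418736 kcal
Via Species A: 5206000 × 0.19 × 0.05 × 0.07 × 0.13 × 0.06 = 27.003522 kcal
Total at Species P: 16.418736 + 27.003522 = 43.422258 kcal

43.42 kcal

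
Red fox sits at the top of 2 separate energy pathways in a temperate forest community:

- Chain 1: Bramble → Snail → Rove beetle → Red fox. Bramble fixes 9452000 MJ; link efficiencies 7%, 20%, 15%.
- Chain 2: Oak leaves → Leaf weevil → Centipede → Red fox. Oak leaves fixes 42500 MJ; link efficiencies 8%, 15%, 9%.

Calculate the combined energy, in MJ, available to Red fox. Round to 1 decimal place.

Chain 1: 9452000 × 0.07 × 0.2 × 0.15 = 19849.2 MJ
Chain 2: 42500 × 0.08 × 0.15 × 0.09 = 45.9 MJ
Total at Red fox: 19849.2 + 45.9 = 19895.1 MJ

19895.1 MJ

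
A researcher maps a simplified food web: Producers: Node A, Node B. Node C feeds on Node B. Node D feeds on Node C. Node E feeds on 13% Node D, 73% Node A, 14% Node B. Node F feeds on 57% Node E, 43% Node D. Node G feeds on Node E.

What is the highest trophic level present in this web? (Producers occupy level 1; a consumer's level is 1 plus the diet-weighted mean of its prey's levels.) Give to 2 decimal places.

Node C: 1 + 1 = 2
Node D: 1 + 2 = 3
Node E: 1 + (0.13×3 + 0.73×1 + 0.14×1) = 2.26
Node F: 1 + (0.57×2.26 + 0.43×3) = 3.5782
Node G: 1 + 2.26 = 3.26

3.58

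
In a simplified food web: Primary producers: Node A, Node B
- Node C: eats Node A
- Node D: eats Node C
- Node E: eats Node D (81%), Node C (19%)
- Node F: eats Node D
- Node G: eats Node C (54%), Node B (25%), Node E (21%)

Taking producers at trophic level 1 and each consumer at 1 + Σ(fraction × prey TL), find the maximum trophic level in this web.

Node C: 1 + 1 = 2
Node D: 1 + 2 = 3
Node E: 1 + (0.81×3 + 0.19×2) = 3.81
Node F: 1 + 3 = 4
Node G: 1 + (0.54×2 + 0.25×1 + 0.21×3.81) = 3.1301

4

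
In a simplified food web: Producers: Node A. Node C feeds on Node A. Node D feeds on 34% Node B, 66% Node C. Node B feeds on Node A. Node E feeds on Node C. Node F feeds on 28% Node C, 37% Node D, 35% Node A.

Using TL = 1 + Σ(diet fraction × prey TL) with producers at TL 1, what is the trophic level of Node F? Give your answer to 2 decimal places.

3.02

Node B: 1 + 1 = 2
Node C: 1 + 1 = 2
Node D: 1 + (0.34×2 + 0.66×2) = 3
Node E: 1 + 2 = 3
Node F: 1 + (0.28×2 + 0.37×3 + 0.35×1) = 3.02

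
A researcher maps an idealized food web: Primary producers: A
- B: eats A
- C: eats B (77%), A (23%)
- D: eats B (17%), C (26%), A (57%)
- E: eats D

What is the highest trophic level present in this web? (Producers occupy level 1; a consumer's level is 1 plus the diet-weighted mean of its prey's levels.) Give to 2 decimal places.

3.63

B: 1 + 1 = 2
C: 1 + (0.77×2 + 0.23×1) = 2.77
D: 1 + (0.17×2 + 0.26×2.77 + 0.57×1) = 2.6302
E: 1 + 2.6302 = 3.6302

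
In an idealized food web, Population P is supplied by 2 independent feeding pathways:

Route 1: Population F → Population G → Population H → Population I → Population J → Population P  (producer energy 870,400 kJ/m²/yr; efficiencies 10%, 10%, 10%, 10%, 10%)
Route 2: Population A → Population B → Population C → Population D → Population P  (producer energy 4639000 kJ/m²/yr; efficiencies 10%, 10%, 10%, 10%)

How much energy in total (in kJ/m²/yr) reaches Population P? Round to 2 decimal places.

472.60 kJ/m²/yr

Route 1: 870400 × 0.1 × 0.1 × 0.1 × 0.1 × 0.1 = 8.704 kJ/m²/yr
Route 2: 4639000 × 0.1 × 0.1 × 0.1 × 0.1 = 463.9 kJ/m²/yr
Total at Population P: 8.704 + 463.9 = 472.604 kJ/m²/yr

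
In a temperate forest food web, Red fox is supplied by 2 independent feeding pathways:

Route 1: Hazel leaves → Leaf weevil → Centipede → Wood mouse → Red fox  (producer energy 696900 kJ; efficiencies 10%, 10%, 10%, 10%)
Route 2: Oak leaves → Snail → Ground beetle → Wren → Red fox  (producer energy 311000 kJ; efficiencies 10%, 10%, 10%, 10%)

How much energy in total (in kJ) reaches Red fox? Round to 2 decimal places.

100.79 kJ

Route 1: 696900 × 0.1 × 0.1 × 0.1 × 0.1 = 69.69 kJ
Route 2: 311000 × 0.1 × 0.1 × 0.1 × 0.1 = 31.1 kJ
Total at Red fox: 69.69 + 31.1 = 100.79 kJ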